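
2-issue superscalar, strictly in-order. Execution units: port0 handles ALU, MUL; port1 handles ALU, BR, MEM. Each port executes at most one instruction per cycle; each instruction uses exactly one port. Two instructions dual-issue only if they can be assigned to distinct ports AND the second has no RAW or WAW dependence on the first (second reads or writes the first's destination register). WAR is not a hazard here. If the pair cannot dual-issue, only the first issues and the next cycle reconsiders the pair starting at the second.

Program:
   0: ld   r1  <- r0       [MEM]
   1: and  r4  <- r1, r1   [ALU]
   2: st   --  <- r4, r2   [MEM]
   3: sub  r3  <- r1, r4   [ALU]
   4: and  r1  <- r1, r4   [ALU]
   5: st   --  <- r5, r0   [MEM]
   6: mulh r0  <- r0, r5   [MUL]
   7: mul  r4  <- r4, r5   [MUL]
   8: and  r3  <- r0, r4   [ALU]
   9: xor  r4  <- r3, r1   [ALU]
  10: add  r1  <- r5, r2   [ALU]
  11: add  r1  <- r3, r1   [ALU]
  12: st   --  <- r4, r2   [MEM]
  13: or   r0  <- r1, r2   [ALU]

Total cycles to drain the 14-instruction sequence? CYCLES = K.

c0: i0 ld.MEM  RAW r1
c1: i1 and.ALU  RAW r4
c2: i2/i3 st.MEM;sub.ALU  dual
c3: i4/i5 and.ALU;st.MEM  dual
c4: i6 mulh.MUL  no-port MUL/MUL
c5: i7 mul.MUL  RAW r4
c6: i8 and.ALU  RAW r3
c7: i9/i10 xor.ALU;add.ALU  dual
c8: i11/i12 add.ALU;st.MEM  dual
c9: i13 or.ALU  tail

CYCLES = 10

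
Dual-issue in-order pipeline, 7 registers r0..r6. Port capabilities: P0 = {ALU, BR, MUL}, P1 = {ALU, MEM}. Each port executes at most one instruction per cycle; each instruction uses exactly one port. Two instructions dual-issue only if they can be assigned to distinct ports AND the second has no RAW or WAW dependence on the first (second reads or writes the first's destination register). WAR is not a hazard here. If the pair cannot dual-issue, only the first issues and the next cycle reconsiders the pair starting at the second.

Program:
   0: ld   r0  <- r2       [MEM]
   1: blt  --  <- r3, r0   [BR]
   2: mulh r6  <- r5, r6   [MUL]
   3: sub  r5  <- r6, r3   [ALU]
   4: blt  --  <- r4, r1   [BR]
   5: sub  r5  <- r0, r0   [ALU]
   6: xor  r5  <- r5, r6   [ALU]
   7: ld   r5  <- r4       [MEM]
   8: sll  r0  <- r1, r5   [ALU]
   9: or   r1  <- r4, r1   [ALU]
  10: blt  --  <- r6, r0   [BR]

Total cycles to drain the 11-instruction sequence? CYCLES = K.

#0 head=0: ld.MEM i0 RAW r0
#1 head=1: blt.BR i1 no-port BR/MUL
#2 head=2: mulh.MUL i2 RAW r6
#3 head=3: sub.ALU;blt.BR i3&i4 dual
#4 head=5: sub.ALU i5 RAW+WAW r5
#5 head=6: xor.ALU i6 WAW r5
#6 head=7: ld.MEM i7 RAW r5
#7 head=8: sll.ALU;or.ALU i8&i9 dual
#8 head=10: blt.BR i10 tail

CYCLES = 9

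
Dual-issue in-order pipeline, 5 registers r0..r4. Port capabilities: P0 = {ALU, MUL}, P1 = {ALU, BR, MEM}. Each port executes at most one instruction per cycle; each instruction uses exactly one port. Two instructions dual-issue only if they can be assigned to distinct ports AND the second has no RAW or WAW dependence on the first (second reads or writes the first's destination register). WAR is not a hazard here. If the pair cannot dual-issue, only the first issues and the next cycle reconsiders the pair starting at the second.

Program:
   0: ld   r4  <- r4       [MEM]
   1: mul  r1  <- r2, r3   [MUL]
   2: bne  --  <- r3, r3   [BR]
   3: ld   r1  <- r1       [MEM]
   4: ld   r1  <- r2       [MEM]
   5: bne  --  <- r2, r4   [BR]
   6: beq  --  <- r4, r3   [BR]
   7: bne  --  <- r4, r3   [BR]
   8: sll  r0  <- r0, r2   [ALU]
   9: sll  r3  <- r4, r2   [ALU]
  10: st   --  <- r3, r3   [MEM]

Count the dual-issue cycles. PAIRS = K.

  cy0 -> i0&i1 (ld/mul) dual
  cy1 -> i2 (bne) no-port BR/MEM
  cy2 -> i3 (ld) no-port MEM/MEM
  cy3 -> i4 (ld) no-port MEM/BR
  cy4 -> i5 (bne) no-port BR/BR
  cy5 -> i6 (beq) no-port BR/BR
  cy6 -> i7&i8 (bne/sll) dual
  cy7 -> i9 (sll) RAW r3
  cy8 -> i10 (st) tail

PAIRS = 2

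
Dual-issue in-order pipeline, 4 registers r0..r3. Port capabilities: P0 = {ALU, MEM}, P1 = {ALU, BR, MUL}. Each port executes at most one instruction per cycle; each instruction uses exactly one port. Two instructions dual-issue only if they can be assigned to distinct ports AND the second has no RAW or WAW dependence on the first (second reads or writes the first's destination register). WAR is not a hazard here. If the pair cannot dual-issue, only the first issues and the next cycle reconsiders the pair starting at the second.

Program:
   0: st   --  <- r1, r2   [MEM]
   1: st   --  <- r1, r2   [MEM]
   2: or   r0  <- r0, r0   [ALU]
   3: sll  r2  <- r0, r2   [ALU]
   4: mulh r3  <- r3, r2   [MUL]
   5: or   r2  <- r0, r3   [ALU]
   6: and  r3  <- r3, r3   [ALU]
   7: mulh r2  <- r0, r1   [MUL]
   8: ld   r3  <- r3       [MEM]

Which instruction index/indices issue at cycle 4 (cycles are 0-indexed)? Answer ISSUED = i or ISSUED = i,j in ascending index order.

  cy0 -> i0 (st) no-port MEM/MEM
  cy1 -> i1+i2 (st;or) pair
  cy2 -> i3 (sll) RAW r2
  cy3 -> i4 (mulh) RAW r3
  cy4 -> i5+i6 (or;and) pair
  cy5 -> i7+i8 (mulh;ld) pair

ISSUED = 5,6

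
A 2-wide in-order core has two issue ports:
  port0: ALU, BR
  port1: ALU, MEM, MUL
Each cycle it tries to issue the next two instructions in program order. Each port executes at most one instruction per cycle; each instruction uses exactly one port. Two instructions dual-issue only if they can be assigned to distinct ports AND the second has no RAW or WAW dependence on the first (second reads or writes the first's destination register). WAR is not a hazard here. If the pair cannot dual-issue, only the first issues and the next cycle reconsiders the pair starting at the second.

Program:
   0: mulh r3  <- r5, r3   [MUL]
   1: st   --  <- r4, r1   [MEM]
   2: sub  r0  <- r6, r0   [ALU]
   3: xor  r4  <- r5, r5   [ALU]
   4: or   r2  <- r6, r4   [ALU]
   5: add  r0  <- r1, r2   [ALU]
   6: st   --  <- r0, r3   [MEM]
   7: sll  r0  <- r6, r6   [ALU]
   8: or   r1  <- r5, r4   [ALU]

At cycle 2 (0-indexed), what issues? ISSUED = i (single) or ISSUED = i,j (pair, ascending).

0. mulh.MUL @i0  | no-port MUL/MEM
1. st.MEM sub.ALU @i1/i2  | pair
2. xor.ALU @i3  | RAW r4
3. or.ALU @i4  | RAW r2
4. add.ALU @i5  | RAW r0
5. st.MEM sll.ALU @i6/i7  | pair
6. or.ALU @i8  | tail

ISSUED = 3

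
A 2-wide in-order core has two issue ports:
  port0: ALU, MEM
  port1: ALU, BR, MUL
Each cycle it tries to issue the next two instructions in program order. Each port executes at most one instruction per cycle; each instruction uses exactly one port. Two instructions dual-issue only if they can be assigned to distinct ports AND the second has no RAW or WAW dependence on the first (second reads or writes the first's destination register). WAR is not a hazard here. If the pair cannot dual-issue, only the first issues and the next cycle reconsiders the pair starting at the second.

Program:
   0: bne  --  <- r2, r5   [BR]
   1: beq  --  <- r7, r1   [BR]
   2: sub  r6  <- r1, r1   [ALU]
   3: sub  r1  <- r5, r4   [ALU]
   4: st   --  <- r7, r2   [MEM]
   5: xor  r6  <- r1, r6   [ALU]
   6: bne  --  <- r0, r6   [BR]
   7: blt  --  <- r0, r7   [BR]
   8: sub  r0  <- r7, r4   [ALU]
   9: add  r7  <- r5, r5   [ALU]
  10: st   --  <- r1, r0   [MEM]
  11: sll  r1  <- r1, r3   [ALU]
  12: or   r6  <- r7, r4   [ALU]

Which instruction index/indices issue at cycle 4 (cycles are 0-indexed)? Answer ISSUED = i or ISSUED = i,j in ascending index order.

ISSUED = 6

  cy0 -> i0 (bne.BR) no-port BR/BR
  cy1 -> i1/i2 (beq.BR/sub.ALU) pair
  cy2 -> i3/i4 (sub.ALU/st.MEM) pair
  cy3 -> i5 (xor.ALU) RAW r6
  cy4 -> i6 (bne.BR) no-port BR/BR
  cy5 -> i7/i8 (blt.BR/sub.ALU) pair
  cy6 -> i9/i10 (add.ALU/st.MEM) pair
  cy7 -> i11/i12 (sll.ALU/or.ALU) pair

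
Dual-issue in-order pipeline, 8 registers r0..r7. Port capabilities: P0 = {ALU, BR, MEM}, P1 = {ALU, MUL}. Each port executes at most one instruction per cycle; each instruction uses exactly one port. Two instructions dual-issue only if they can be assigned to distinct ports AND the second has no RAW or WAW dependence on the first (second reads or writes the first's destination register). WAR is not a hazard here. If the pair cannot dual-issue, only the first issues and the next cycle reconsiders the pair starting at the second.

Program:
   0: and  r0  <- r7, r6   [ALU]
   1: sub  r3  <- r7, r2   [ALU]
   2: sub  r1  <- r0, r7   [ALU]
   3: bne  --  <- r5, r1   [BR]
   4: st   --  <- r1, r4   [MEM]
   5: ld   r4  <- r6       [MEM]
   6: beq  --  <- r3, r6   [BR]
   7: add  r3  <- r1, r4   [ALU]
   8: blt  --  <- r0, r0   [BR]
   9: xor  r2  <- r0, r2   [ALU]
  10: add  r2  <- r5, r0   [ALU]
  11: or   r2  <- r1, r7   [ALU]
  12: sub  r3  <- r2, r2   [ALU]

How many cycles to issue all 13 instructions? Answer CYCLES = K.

CYCLES = 10

t=0 i0&i1:and.ALU;sub.ALU ; pair
t=1 i2:sub.ALU ; RAW r1
t=2 i3:bne.BR ; no-port BR/MEM
t=3 i4:st.MEM ; no-port MEM/MEM
t=4 i5:ld.MEM ; no-port MEM/BR
t=5 i6&i7:beq.BR;add.ALU ; pair
t=6 i8&i9:blt.BR;xor.ALU ; pair
t=7 i10:add.ALU ; WAW r2
t=8 i11:or.ALU ; RAW r2
t=9 i12:sub.ALU ; tail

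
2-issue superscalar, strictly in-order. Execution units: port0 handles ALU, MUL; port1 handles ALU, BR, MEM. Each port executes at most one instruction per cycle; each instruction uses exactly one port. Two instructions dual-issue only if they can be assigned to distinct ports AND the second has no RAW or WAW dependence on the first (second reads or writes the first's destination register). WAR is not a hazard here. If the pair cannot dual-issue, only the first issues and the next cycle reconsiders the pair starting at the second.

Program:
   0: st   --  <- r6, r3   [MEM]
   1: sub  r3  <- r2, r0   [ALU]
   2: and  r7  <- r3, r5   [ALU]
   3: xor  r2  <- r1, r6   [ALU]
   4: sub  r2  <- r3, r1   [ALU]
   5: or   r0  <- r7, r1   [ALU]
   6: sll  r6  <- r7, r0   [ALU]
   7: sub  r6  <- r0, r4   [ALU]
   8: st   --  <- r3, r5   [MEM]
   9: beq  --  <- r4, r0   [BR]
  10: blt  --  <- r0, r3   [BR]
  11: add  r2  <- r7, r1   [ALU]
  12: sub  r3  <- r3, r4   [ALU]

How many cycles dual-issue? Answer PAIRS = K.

PAIRS = 5

t=0 i0&i1:st.MEM+sub.ALU ; pair
t=1 i2&i3:and.ALU+xor.ALU ; pair
t=2 i4&i5:sub.ALU+or.ALU ; pair
t=3 i6:sll.ALU ; WAW r6
t=4 i7&i8:sub.ALU+st.MEM ; pair
t=5 i9:beq.BR ; no-port BR/BR
t=6 i10&i11:blt.BR+add.ALU ; pair
t=7 i12:sub.ALU ; tail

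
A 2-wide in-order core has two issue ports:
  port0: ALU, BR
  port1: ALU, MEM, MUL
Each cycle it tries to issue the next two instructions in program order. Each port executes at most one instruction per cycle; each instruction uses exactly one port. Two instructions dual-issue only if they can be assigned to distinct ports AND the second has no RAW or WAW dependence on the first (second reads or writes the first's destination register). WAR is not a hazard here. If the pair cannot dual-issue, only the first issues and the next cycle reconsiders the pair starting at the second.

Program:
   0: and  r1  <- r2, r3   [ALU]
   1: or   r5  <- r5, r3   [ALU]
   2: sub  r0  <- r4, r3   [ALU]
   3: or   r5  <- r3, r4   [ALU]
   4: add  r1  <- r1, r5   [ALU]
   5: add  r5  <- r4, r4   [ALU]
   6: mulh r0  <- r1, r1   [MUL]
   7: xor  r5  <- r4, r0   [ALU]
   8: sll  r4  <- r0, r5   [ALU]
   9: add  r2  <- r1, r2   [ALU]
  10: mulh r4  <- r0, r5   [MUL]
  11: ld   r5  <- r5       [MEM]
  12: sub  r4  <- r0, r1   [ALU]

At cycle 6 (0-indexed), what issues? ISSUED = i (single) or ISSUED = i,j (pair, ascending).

ISSUED = 10

[0] i0&i1  and/or  -- pair
[1] i2&i3  sub/or  -- pair
[2] i4&i5  add/add  -- pair
[3] i6  mulh  -- RAW r0
[4] i7  xor  -- RAW r5
[5] i8&i9  sll/add  -- pair
[6] i10  mulh  -- no-port MUL/MEM
[7] i11&i12  ld/sub  -- pair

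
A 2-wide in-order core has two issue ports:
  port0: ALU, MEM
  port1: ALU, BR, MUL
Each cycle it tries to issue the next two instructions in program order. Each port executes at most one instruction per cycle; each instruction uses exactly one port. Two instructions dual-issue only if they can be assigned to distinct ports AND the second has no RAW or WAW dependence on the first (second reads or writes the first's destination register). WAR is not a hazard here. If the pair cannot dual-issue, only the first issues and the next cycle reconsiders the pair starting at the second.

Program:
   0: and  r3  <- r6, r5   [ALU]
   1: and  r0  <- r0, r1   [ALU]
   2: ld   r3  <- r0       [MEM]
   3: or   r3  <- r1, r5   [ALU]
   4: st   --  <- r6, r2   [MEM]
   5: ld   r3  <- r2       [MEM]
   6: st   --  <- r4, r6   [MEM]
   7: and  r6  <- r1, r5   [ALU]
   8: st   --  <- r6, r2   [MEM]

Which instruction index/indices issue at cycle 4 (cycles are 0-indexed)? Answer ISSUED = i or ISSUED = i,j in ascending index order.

ISSUED = 6,7

0. and;and @i0/i1  | dual
1. ld @i2  | WAW r3
2. or;st @i3/i4  | dual
3. ld @i5  | no-port MEM/MEM
4. st;and @i6/i7  | dual
5. st @i8  | tail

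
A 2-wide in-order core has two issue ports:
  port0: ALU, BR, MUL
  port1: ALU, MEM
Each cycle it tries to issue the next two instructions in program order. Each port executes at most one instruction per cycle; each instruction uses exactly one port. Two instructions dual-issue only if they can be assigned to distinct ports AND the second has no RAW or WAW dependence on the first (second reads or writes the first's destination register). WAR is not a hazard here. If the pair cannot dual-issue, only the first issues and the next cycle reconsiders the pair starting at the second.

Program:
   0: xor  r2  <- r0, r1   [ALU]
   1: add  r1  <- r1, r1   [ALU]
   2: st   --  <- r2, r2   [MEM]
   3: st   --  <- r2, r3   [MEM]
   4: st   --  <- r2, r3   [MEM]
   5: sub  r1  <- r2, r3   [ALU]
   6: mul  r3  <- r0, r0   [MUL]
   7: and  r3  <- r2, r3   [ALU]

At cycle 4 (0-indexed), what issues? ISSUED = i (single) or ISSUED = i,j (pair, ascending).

  cy0 -> i0/i1 (xor.ALU+add.ALU) pair
  cy1 -> i2 (st.MEM) no-port MEM/MEM
  cy2 -> i3 (st.MEM) no-port MEM/MEM
  cy3 -> i4/i5 (st.MEM+sub.ALU) pair
  cy4 -> i6 (mul.MUL) RAW+WAW r3
  cy5 -> i7 (and.ALU) tail

ISSUED = 6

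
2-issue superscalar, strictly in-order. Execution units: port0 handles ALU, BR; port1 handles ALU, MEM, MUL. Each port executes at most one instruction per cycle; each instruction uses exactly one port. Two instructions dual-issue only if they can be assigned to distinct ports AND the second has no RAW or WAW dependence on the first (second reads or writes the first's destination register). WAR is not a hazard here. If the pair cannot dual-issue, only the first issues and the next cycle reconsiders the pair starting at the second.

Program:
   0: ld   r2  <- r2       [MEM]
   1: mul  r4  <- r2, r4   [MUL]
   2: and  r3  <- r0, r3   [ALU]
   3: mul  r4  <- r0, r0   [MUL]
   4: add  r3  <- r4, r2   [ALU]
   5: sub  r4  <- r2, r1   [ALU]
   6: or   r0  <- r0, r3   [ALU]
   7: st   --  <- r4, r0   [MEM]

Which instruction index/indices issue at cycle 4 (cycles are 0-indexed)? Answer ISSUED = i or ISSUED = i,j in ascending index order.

[0] i0  ld  -- no-port MEM/MUL
[1] i1/i2  mul and  -- pair
[2] i3  mul  -- RAW r4
[3] i4/i5  add sub  -- pair
[4] i6  or  -- RAW r0
[5] i7  st  -- tail

ISSUED = 6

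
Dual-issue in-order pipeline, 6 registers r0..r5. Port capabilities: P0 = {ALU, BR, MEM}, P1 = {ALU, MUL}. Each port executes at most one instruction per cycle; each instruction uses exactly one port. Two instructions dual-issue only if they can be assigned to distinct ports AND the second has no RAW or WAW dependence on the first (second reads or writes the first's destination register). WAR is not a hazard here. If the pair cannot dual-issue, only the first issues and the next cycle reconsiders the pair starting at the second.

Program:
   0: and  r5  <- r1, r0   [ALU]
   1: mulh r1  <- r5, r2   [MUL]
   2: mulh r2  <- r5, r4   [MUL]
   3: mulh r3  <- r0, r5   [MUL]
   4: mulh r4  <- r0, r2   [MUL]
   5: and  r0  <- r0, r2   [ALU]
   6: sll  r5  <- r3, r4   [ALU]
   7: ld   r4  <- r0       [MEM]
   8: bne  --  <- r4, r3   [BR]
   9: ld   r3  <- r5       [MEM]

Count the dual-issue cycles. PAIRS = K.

PAIRS = 2

t=0 i0:and ; RAW r5
t=1 i1:mulh ; no-port MUL/MUL
t=2 i2:mulh ; no-port MUL/MUL
t=3 i3:mulh ; no-port MUL/MUL
t=4 i4/i5:mulh;and ; dual
t=5 i6/i7:sll;ld ; dual
t=6 i8:bne ; no-port BR/MEM
t=7 i9:ld ; tail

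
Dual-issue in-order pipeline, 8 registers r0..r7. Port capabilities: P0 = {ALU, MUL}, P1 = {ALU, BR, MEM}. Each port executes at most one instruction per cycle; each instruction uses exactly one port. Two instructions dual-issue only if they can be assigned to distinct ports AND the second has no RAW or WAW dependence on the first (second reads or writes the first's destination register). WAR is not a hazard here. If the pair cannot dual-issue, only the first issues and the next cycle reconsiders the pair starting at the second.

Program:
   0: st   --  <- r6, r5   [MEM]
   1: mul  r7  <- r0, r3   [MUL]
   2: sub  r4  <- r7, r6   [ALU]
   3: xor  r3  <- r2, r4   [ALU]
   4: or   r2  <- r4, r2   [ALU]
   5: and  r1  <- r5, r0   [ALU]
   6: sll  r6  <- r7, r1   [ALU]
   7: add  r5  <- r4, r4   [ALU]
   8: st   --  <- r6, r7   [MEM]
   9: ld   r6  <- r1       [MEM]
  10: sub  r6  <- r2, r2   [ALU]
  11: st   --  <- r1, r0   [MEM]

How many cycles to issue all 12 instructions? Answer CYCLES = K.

CYCLES = 8

0. st.MEM+mul.MUL @i0/i1  | dual
1. sub.ALU @i2  | RAW r4
2. xor.ALU+or.ALU @i3/i4  | dual
3. and.ALU @i5  | RAW r1
4. sll.ALU+add.ALU @i6/i7  | dual
5. st.MEM @i8  | no-port MEM/MEM
6. ld.MEM @i9  | WAW r6
7. sub.ALU+st.MEM @i10/i11  | dual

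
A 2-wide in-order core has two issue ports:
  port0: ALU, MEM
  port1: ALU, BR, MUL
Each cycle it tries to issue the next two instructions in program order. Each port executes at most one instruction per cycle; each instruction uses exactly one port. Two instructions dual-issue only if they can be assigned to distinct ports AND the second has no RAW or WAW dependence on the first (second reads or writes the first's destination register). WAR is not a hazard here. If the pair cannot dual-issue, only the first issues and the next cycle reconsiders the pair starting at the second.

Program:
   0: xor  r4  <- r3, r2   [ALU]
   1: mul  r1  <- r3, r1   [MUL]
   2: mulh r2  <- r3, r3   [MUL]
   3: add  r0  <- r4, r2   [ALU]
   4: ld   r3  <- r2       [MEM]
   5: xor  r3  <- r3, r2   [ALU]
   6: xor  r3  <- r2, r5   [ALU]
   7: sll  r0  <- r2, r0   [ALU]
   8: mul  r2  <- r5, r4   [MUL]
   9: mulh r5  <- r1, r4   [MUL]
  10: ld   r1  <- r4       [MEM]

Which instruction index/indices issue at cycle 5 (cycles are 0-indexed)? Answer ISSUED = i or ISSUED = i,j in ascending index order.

ISSUED = 8

#0 head=0: xor.ALU+mul.MUL i0+i1 dual
#1 head=2: mulh.MUL i2 RAW r2
#2 head=3: add.ALU+ld.MEM i3+i4 dual
#3 head=5: xor.ALU i5 WAW r3
#4 head=6: xor.ALU+sll.ALU i6+i7 dual
#5 head=8: mul.MUL i8 no-port MUL/MUL
#6 head=9: mulh.MUL+ld.MEM i9+i10 dual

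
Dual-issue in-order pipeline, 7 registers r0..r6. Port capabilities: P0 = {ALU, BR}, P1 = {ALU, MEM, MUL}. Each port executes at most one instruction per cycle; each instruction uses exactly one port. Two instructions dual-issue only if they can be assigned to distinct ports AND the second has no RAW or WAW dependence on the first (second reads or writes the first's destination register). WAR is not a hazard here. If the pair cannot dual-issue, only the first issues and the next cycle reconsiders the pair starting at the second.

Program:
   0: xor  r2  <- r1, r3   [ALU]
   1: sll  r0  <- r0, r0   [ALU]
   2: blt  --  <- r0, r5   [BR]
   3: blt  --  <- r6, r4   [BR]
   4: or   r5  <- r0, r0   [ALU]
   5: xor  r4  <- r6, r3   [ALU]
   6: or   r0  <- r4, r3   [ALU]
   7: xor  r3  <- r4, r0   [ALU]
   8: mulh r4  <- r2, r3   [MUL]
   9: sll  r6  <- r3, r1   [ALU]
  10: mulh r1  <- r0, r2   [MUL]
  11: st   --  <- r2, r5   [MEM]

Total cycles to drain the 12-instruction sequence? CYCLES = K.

c0: i0/i1 xor sll  pair
c1: i2 blt  no-port BR/BR
c2: i3/i4 blt or  pair
c3: i5 xor  RAW r4
c4: i6 or  RAW r0
c5: i7 xor  RAW r3
c6: i8/i9 mulh sll  pair
c7: i10 mulh  no-port MUL/MEM
c8: i11 st  tail

CYCLES = 9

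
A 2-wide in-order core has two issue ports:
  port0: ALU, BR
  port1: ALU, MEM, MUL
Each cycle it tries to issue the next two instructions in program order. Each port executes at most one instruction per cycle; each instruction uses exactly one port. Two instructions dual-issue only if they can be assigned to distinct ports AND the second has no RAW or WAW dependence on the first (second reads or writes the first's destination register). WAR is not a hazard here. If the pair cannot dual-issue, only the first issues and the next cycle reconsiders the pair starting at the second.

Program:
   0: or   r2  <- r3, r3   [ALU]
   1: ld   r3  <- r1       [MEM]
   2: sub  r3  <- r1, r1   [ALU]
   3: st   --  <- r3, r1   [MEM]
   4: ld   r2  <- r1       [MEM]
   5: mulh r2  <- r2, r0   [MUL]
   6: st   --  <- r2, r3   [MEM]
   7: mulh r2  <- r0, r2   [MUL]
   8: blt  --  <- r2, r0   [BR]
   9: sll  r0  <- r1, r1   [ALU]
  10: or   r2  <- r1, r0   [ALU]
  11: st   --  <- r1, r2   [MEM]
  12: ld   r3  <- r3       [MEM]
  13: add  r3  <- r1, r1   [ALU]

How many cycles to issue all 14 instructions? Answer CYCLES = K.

[0] i0,i1  or.ALU+ld.MEM  -- pair
[1] i2  sub.ALU  -- RAW r3
[2] i3  st.MEM  -- no-port MEM/MEM
[3] i4  ld.MEM  -- no-port MEM/MUL
[4] i5  mulh.MUL  -- no-port MUL/MEM
[5] i6  st.MEM  -- no-port MEM/MUL
[6] i7  mulh.MUL  -- RAW r2
[7] i8,i9  blt.BR+sll.ALU  -- pair
[8] i10  or.ALU  -- RAW r2
[9] i11  st.MEM  -- no-port MEM/MEM
[10] i12  ld.MEM  -- WAW r3
[11] i13  add.ALU  -- tail

CYCLES = 12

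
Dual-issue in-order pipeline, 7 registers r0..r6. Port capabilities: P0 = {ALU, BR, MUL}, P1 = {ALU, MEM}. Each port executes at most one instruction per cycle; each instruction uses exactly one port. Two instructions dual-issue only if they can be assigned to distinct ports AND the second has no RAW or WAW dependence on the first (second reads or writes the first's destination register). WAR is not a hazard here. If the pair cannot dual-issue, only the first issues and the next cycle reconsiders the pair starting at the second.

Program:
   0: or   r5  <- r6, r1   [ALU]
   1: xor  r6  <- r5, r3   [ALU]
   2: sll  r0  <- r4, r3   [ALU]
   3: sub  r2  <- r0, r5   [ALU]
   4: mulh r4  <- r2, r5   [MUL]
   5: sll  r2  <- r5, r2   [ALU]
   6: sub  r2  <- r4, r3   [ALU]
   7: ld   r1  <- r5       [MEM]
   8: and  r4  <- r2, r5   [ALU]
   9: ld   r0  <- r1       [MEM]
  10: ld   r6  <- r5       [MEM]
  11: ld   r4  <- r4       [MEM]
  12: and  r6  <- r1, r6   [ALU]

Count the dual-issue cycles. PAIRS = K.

PAIRS = 5

t=0 i0:or ; RAW r5
t=1 i1+i2:xor/sll ; pair
t=2 i3:sub ; RAW r2
t=3 i4+i5:mulh/sll ; pair
t=4 i6+i7:sub/ld ; pair
t=5 i8+i9:and/ld ; pair
t=6 i10:ld ; no-port MEM/MEM
t=7 i11+i12:ld/and ; pair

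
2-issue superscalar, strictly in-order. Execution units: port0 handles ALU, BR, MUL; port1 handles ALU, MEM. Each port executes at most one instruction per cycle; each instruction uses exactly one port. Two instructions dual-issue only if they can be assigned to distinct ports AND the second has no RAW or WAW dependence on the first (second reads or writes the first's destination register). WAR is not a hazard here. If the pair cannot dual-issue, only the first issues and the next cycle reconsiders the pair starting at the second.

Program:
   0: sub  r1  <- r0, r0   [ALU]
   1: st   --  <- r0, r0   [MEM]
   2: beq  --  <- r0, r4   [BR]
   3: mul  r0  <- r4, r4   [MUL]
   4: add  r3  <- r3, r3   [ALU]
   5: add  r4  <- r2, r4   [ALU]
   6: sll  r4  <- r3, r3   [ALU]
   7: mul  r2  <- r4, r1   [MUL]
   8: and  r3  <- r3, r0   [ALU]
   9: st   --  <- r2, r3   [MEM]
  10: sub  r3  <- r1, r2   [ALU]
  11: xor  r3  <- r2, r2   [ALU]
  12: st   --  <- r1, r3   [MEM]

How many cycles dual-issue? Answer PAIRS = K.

  cy0 -> i0,i1 (sub;st) dual
  cy1 -> i2 (beq) no-port BR/MUL
  cy2 -> i3,i4 (mul;add) dual
  cy3 -> i5 (add) WAW r4
  cy4 -> i6 (sll) RAW r4
  cy5 -> i7,i8 (mul;and) dual
  cy6 -> i9,i10 (st;sub) dual
  cy7 -> i11 (xor) RAW r3
  cy8 -> i12 (st) tail

PAIRS = 4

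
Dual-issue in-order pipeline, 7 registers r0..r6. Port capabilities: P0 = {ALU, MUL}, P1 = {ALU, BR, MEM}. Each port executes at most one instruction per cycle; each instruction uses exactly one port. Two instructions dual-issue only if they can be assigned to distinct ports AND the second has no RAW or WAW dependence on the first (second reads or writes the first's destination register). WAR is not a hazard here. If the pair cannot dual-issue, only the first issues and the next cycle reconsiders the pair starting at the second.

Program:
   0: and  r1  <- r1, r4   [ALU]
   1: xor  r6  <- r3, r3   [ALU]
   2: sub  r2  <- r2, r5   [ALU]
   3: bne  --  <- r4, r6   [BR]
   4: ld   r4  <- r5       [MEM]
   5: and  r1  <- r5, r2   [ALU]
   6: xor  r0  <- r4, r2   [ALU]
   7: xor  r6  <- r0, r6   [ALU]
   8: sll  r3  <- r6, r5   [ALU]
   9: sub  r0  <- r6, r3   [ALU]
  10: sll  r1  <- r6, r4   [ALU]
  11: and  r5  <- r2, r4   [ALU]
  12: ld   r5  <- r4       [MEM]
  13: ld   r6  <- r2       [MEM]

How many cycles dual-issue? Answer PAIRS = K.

t=0 i0/i1:and.ALU/xor.ALU ; 2-wide
t=1 i2/i3:sub.ALU/bne.BR ; 2-wide
t=2 i4/i5:ld.MEM/and.ALU ; 2-wide
t=3 i6:xor.ALU ; RAW r0
t=4 i7:xor.ALU ; RAW r6
t=5 i8:sll.ALU ; RAW r3
t=6 i9/i10:sub.ALU/sll.ALU ; 2-wide
t=7 i11:and.ALU ; WAW r5
t=8 i12:ld.MEM ; no-port MEM/MEM
t=9 i13:ld.MEM ; tail

PAIRS = 4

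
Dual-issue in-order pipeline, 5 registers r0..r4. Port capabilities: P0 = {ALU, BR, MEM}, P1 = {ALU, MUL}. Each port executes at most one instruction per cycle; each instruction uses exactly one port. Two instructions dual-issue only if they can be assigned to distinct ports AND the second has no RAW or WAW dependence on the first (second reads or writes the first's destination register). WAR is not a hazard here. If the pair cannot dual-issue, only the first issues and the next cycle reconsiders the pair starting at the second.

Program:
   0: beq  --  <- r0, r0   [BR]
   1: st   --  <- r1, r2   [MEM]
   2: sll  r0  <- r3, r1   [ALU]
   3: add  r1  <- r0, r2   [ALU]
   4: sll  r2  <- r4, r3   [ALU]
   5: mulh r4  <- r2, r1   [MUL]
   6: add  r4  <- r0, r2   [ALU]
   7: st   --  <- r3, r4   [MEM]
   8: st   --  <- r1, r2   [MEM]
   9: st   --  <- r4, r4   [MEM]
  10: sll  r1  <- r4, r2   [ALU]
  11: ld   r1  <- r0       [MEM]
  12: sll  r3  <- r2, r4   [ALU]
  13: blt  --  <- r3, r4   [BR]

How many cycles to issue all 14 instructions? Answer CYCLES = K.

t=0 i0:beq ; no-port BR/MEM
t=1 i1&i2:st/sll ; 2-wide
t=2 i3&i4:add/sll ; 2-wide
t=3 i5:mulh ; WAW r4
t=4 i6:add ; RAW r4
t=5 i7:st ; no-port MEM/MEM
t=6 i8:st ; no-port MEM/MEM
t=7 i9&i10:st/sll ; 2-wide
t=8 i11&i12:ld/sll ; 2-wide
t=9 i13:blt ; tail

CYCLES = 10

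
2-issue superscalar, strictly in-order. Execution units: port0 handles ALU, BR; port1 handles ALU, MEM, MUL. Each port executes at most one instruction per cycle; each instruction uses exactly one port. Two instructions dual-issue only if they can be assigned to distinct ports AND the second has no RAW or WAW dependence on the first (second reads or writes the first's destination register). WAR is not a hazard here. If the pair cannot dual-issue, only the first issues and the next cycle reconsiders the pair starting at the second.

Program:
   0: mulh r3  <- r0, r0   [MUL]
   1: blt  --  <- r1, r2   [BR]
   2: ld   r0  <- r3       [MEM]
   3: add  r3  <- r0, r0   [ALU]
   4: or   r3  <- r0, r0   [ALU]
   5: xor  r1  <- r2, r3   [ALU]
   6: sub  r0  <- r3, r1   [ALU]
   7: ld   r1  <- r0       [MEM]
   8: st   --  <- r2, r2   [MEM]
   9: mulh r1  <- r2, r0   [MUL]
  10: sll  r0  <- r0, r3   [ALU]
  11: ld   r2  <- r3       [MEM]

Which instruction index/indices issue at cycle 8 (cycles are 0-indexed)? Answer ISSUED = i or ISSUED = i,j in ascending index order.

ISSUED = 9,10

0. mulh.MUL/blt.BR @i0,i1  | pair
1. ld.MEM @i2  | RAW r0
2. add.ALU @i3  | WAW r3
3. or.ALU @i4  | RAW r3
4. xor.ALU @i5  | RAW r1
5. sub.ALU @i6  | RAW r0
6. ld.MEM @i7  | no-port MEM/MEM
7. st.MEM @i8  | no-port MEM/MUL
8. mulh.MUL/sll.ALU @i9,i10  | pair
9. ld.MEM @i11  | tail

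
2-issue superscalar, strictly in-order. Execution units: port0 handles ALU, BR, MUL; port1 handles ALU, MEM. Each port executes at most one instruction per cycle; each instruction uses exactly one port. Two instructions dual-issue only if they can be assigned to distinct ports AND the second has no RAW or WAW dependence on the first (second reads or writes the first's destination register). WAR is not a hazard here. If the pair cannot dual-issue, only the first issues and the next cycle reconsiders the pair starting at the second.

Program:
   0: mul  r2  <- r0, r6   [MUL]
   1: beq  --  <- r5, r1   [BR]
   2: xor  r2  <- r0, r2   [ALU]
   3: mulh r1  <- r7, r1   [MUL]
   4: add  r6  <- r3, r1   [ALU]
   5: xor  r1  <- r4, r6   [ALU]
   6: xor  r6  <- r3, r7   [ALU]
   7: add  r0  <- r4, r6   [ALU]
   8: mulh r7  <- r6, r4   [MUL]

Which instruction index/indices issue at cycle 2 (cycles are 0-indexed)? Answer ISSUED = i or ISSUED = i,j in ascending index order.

ISSUED = 3

0. mul.MUL @i0  | no-port MUL/BR
1. beq.BR xor.ALU @i1,i2  | dual
2. mulh.MUL @i3  | RAW r1
3. add.ALU @i4  | RAW r6
4. xor.ALU xor.ALU @i5,i6  | dual
5. add.ALU mulh.MUL @i7,i8  | dual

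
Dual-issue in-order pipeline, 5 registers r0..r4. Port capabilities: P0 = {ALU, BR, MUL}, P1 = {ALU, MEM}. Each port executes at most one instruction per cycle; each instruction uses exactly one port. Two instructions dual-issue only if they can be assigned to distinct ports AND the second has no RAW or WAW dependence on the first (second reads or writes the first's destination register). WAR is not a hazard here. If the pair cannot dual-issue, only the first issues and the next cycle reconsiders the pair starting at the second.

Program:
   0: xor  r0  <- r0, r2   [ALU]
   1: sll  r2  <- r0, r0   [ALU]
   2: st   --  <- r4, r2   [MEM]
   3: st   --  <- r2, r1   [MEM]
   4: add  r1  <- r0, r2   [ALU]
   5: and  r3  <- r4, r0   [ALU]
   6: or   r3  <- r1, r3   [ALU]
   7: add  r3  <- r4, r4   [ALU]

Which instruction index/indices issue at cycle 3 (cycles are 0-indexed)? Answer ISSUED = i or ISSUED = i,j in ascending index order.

ISSUED = 3,4

c0: i0 xor.ALU  RAW r0
c1: i1 sll.ALU  RAW r2
c2: i2 st.MEM  no-port MEM/MEM
c3: i3,i4 st.MEM add.ALU  dual
c4: i5 and.ALU  RAW+WAW r3
c5: i6 or.ALU  WAW r3
c6: i7 add.ALU  tail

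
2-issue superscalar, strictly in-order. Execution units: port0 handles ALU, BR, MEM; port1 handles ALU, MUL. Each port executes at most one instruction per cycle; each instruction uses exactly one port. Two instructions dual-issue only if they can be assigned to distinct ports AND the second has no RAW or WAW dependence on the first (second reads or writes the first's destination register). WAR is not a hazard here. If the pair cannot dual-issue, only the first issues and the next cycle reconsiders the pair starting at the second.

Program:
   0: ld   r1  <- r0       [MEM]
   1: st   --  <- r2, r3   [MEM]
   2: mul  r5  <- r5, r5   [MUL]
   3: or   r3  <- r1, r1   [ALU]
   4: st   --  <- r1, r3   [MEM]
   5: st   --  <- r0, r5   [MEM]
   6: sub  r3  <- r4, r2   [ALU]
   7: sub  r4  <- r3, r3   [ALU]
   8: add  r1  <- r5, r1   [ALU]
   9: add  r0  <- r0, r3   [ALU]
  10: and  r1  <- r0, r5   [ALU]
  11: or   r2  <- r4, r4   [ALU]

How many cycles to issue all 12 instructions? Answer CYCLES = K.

[0] i0  ld  -- no-port MEM/MEM
[1] i1/i2  st/mul  -- pair
[2] i3  or  -- RAW r3
[3] i4  st  -- no-port MEM/MEM
[4] i5/i6  st/sub  -- pair
[5] i7/i8  sub/add  -- pair
[6] i9  add  -- RAW r0
[7] i10/i11  and/or  -- pair

CYCLES = 8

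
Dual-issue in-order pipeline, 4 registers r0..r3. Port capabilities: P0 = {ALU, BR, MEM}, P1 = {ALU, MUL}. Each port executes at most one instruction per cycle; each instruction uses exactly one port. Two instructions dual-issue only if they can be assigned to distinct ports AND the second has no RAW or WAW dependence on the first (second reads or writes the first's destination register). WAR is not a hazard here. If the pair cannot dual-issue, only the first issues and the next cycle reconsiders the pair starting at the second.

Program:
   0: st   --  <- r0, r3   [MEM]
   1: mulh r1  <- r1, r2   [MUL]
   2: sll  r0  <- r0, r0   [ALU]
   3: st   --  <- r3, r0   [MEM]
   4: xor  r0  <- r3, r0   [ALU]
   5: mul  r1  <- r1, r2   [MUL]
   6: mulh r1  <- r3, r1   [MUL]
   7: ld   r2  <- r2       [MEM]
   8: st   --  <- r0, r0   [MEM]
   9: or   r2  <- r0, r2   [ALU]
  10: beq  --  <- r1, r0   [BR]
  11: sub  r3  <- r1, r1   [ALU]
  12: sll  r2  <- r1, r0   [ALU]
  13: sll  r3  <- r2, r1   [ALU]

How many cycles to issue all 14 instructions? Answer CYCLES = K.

#0 head=0: st.MEM;mulh.MUL i0/i1 2-wide
#1 head=2: sll.ALU i2 RAW r0
#2 head=3: st.MEM;xor.ALU i3/i4 2-wide
#3 head=5: mul.MUL i5 no-port MUL/MUL
#4 head=6: mulh.MUL;ld.MEM i6/i7 2-wide
#5 head=8: st.MEM;or.ALU i8/i9 2-wide
#6 head=10: beq.BR;sub.ALU i10/i11 2-wide
#7 head=12: sll.ALU i12 RAW r2
#8 head=13: sll.ALU i13 tail

CYCLES = 9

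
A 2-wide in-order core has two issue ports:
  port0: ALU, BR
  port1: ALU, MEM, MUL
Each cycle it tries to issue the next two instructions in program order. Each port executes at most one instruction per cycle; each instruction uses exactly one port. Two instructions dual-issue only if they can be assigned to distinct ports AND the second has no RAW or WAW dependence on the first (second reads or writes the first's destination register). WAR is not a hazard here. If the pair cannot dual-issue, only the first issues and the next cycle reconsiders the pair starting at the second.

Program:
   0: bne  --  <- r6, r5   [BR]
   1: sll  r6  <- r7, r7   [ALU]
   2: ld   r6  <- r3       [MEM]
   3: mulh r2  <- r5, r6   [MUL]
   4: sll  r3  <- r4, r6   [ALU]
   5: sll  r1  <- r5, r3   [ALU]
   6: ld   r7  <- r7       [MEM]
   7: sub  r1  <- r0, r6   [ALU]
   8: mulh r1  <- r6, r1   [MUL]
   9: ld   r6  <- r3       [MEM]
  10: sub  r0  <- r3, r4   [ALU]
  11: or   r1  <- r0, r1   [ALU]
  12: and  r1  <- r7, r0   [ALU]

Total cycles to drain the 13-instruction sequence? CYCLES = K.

[0] i0+i1  bne.BR/sll.ALU  -- dual
[1] i2  ld.MEM  -- no-port MEM/MUL
[2] i3+i4  mulh.MUL/sll.ALU  -- dual
[3] i5+i6  sll.ALU/ld.MEM  -- dual
[4] i7  sub.ALU  -- RAW+WAW r1
[5] i8  mulh.MUL  -- no-port MUL/MEM
[6] i9+i10  ld.MEM/sub.ALU  -- dual
[7] i11  or.ALU  -- WAW r1
[8] i12  and.ALU  -- tail

CYCLES = 9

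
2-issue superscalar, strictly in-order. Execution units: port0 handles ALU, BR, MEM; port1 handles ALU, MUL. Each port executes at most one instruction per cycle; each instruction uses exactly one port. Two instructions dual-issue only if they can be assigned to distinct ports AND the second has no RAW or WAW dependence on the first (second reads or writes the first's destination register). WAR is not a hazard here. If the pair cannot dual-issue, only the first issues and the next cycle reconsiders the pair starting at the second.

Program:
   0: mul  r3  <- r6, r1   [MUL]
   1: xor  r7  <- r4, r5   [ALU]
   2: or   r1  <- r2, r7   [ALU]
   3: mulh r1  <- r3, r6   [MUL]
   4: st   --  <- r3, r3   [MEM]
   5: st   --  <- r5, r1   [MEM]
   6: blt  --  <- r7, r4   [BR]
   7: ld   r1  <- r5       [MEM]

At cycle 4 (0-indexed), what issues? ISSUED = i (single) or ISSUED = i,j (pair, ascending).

#0 head=0: mul.MUL/xor.ALU i0,i1 2-wide
#1 head=2: or.ALU i2 WAW r1
#2 head=3: mulh.MUL/st.MEM i3,i4 2-wide
#3 head=5: st.MEM i5 no-port MEM/BR
#4 head=6: blt.BR i6 no-port BR/MEM
#5 head=7: ld.MEM i7 tail

ISSUED = 6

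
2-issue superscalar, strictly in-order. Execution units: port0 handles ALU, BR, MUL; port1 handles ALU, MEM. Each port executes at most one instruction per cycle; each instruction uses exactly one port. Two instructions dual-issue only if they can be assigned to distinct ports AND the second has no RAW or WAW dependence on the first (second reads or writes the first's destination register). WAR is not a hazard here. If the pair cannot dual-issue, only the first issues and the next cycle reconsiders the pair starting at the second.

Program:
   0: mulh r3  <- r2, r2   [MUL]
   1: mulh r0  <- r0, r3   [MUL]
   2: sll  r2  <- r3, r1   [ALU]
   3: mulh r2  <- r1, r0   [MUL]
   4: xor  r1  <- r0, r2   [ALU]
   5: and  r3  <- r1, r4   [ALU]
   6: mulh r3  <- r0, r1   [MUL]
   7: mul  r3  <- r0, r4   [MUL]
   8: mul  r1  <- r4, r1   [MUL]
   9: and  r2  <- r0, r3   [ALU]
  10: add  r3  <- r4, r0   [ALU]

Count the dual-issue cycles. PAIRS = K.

c0: i0 mulh.MUL  no-port MUL/MUL
c1: i1+i2 mulh.MUL/sll.ALU  2-wide
c2: i3 mulh.MUL  RAW r2
c3: i4 xor.ALU  RAW r1
c4: i5 and.ALU  WAW r3
c5: i6 mulh.MUL  no-port MUL/MUL
c6: i7 mul.MUL  no-port MUL/MUL
c7: i8+i9 mul.MUL/and.ALU  2-wide
c8: i10 add.ALU  tail

PAIRS = 2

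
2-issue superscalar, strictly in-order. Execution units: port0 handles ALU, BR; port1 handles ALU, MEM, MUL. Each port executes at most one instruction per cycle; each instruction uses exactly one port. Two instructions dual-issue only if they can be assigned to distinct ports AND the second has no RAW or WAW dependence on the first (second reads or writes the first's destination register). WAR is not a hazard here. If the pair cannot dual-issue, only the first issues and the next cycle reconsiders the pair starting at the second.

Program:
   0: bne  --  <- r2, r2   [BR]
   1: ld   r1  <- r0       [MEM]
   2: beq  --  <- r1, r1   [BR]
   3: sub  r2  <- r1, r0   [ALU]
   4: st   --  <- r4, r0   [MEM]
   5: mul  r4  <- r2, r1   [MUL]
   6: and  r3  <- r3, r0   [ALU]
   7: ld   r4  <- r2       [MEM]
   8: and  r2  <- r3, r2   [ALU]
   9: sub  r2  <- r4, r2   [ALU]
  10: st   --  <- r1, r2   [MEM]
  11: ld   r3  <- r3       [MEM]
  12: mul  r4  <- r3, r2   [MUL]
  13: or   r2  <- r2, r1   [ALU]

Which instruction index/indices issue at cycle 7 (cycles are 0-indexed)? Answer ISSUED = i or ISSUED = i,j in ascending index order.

#0 head=0: bne.BR/ld.MEM i0&i1 2-wide
#1 head=2: beq.BR/sub.ALU i2&i3 2-wide
#2 head=4: st.MEM i4 no-port MEM/MUL
#3 head=5: mul.MUL/and.ALU i5&i6 2-wide
#4 head=7: ld.MEM/and.ALU i7&i8 2-wide
#5 head=9: sub.ALU i9 RAW r2
#6 head=10: st.MEM i10 no-port MEM/MEM
#7 head=11: ld.MEM i11 no-port MEM/MUL
#8 head=12: mul.MUL/or.ALU i12&i13 2-wide

ISSUED = 11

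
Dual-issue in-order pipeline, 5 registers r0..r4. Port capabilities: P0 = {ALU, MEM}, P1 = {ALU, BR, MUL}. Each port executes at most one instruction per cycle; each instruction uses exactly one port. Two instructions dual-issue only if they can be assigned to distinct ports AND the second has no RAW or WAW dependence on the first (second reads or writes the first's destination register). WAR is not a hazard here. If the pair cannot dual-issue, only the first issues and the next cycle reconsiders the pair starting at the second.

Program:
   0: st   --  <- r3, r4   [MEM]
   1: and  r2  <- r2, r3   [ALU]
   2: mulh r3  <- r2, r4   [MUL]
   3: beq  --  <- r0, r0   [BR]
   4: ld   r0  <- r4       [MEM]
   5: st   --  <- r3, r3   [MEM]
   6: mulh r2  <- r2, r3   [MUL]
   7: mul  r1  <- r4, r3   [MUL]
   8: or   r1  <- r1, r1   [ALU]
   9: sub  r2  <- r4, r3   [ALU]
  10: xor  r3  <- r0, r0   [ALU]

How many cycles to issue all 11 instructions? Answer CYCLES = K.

CYCLES = 7

[0] i0/i1  st.MEM+and.ALU  -- dual
[1] i2  mulh.MUL  -- no-port MUL/BR
[2] i3/i4  beq.BR+ld.MEM  -- dual
[3] i5/i6  st.MEM+mulh.MUL  -- dual
[4] i7  mul.MUL  -- RAW+WAW r1
[5] i8/i9  or.ALU+sub.ALU  -- dual
[6] i10  xor.ALU  -- tail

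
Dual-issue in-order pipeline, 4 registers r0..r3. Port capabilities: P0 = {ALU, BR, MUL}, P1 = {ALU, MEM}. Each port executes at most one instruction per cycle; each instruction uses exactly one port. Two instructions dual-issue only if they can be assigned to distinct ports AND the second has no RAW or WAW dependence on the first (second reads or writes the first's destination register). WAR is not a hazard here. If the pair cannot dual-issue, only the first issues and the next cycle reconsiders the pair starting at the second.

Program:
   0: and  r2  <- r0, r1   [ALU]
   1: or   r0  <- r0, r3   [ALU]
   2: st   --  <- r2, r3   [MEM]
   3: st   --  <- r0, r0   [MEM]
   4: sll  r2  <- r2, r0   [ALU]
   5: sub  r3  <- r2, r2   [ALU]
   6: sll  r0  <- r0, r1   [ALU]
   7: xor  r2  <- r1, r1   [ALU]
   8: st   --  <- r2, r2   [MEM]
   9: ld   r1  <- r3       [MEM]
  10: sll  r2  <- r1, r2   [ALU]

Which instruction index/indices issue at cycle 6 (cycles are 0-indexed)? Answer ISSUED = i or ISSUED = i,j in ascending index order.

ISSUED = 9

[0] i0/i1  and.ALU+or.ALU  -- dual
[1] i2  st.MEM  -- no-port MEM/MEM
[2] i3/i4  st.MEM+sll.ALU  -- dual
[3] i5/i6  sub.ALU+sll.ALU  -- dual
[4] i7  xor.ALU  -- RAW r2
[5] i8  st.MEM  -- no-port MEM/MEM
[6] i9  ld.MEM  -- RAW r1
[7] i10  sll.ALU  -- tail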